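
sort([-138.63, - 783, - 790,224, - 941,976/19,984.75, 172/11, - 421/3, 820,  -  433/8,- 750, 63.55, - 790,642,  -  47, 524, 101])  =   [ - 941, - 790  , - 790, - 783,- 750, - 421/3, - 138.63, - 433/8, - 47, 172/11,976/19  ,  63.55, 101, 224,524, 642,  820, 984.75]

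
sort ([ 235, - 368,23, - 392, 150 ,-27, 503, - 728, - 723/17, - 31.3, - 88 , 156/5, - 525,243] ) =[ - 728,- 525, - 392, - 368 , - 88, - 723/17, - 31.3,-27, 23, 156/5,150, 235, 243,  503]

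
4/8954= 2/4477= 0.00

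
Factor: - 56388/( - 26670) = 2^1*5^( - 1)*7^(-1)*37^1=74/35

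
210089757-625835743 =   -  415745986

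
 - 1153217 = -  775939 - 377278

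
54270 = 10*5427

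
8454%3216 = 2022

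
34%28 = 6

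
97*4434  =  430098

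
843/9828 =281/3276  =  0.09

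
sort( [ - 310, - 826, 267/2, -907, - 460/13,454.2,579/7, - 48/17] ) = [ - 907, - 826,-310, - 460/13, - 48/17,  579/7,267/2, 454.2] 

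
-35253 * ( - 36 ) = 1269108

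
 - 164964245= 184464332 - 349428577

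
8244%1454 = 974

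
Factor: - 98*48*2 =-2^6 *3^1*7^2=-9408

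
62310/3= 20770=20770.00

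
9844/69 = 142 + 2/3 = 142.67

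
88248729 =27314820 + 60933909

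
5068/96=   52  +  19/24 =52.79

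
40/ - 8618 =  - 20/4309 = - 0.00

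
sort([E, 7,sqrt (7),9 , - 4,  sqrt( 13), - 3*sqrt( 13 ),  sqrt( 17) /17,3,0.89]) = [ - 3*sqrt( 13 ), - 4 , sqrt( 17) /17, 0.89, sqrt( 7),  E, 3, sqrt( 13), 7,9]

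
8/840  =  1/105  =  0.01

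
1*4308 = 4308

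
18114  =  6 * 3019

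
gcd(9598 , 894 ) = 2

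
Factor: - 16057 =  - 16057^1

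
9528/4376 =2  +  97/547 = 2.18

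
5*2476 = 12380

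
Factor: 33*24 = 2^3*3^2*11^1=792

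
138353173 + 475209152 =613562325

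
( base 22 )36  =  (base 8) 110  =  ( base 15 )4C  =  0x48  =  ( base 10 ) 72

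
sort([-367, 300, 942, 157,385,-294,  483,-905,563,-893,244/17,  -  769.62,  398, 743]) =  [-905, - 893,-769.62,-367, - 294, 244/17, 157,300,385, 398, 483, 563, 743,942]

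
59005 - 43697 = 15308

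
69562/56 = 1242 + 5/28 = 1242.18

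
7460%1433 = 295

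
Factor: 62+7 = 3^1*23^1=69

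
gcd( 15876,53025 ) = 21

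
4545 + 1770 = 6315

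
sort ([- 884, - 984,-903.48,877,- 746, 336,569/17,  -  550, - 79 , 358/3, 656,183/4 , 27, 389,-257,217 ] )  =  [ - 984,  -  903.48,  -  884, - 746, -550, - 257, - 79 , 27, 569/17, 183/4, 358/3,217, 336, 389, 656,877 ] 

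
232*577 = 133864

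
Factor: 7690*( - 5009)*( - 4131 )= 159122856510 = 2^1*3^5*5^1*17^1*769^1*5009^1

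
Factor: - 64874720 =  - 2^5*5^1*17^2*23^1*61^1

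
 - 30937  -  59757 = -90694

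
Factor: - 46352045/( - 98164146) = 2^ ( - 1)*3^(  -  1)*5^1*19^( - 1 ) * 861089^ ( - 1 )*9270409^1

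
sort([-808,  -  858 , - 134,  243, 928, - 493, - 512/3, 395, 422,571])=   [ - 858,-808, - 493, - 512/3, - 134,243,395,422, 571, 928 ] 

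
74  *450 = 33300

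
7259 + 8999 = 16258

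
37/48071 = 37/48071 = 0.00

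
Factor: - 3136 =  - 2^6*7^2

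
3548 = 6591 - 3043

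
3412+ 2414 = 5826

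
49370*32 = 1579840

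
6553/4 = 1638 + 1/4  =  1638.25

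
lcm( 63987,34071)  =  2623467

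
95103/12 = 7925 +1/4 = 7925.25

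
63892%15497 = 1904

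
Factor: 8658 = 2^1*3^2*13^1*37^1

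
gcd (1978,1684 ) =2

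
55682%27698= 286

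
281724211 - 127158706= 154565505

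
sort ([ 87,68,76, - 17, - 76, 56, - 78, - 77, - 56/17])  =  [ -78, - 77, - 76, - 17, - 56/17,  56,68, 76,87]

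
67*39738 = 2662446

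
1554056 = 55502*28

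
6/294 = 1/49 = 0.02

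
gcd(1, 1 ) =1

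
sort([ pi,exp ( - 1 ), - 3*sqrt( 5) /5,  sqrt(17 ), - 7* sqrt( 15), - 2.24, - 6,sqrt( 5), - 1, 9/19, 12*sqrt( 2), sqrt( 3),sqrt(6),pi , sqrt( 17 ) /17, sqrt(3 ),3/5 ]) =[-7*sqrt( 15 ), - 6, - 2.24, - 3*sqrt( 5 ) /5, - 1,sqrt( 17 ) /17,  exp( - 1),  9/19, 3/5,sqrt(3 ),  sqrt( 3),sqrt( 5),sqrt(6 ) , pi,pi,sqrt( 17),  12*sqrt( 2) ] 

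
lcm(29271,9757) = 29271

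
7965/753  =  2655/251 = 10.58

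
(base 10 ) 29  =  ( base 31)t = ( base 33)t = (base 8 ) 35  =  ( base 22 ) 17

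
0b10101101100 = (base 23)2e8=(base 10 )1388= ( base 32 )1bc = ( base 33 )192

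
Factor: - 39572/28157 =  - 2^2*13^1* 37^( - 1 ) = - 52/37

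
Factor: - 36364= - 2^2*9091^1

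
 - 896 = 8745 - 9641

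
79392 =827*96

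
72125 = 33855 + 38270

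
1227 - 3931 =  - 2704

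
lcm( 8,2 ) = 8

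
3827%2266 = 1561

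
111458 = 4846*23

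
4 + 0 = 4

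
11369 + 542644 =554013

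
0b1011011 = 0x5B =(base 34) 2N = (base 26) 3d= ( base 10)91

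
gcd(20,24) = 4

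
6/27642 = 1/4607 = 0.00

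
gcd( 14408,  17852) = 4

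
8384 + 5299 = 13683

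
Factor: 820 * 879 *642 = 2^3*3^2*5^1 * 41^1 * 107^1 * 293^1 = 462740760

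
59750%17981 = 5807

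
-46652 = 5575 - 52227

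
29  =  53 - 24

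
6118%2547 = 1024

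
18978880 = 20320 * 934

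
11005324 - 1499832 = 9505492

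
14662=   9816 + 4846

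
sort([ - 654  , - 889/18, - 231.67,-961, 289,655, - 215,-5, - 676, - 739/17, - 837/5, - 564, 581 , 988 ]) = [ - 961, - 676, - 654,  -  564, - 231.67, - 215, - 837/5,  -  889/18, - 739/17, - 5,289,581,655,988]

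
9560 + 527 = 10087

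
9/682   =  9/682 = 0.01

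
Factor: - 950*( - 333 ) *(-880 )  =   - 2^5*3^2*5^3*11^1*19^1 * 37^1 = -278388000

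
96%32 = 0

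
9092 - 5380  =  3712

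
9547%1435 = 937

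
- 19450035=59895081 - 79345116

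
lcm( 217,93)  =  651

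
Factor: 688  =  2^4*43^1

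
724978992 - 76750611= 648228381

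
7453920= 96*77645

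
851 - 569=282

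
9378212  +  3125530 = 12503742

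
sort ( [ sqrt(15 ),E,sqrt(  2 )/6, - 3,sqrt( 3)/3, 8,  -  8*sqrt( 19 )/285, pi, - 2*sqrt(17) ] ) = [  -  2 * sqrt ( 17), - 3, - 8*sqrt( 19)/285, sqrt( 2) /6, sqrt(3)/3, E, pi, sqrt(15 ), 8 ] 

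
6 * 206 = 1236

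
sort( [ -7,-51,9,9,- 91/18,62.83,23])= [ - 51,  -  7, - 91/18,9,9,23, 62.83]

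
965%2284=965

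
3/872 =3/872= 0.00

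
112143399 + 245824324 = 357967723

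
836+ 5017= 5853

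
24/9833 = 24/9833 = 0.00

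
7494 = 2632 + 4862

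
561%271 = 19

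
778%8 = 2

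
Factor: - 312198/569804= - 183/334 =- 2^(-1)*3^1*61^1*167^ ( - 1 )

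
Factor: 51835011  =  3^1*17278337^1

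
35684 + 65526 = 101210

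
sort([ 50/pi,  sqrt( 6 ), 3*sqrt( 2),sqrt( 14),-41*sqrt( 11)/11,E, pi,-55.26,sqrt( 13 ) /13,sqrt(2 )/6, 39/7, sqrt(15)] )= [ - 55.26, - 41*sqrt ( 11)/11,sqrt( 2 ) /6,sqrt(13)/13,sqrt( 6), E,  pi,  sqrt( 14),sqrt ( 15),3*sqrt( 2 ), 39/7, 50/pi ] 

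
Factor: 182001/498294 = 103/282 = 2^( - 1 ) *3^(-1)*47^( - 1 )*103^1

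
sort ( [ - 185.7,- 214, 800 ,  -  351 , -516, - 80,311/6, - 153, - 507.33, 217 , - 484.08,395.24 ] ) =[ - 516, - 507.33, - 484.08, - 351, - 214, - 185.7, - 153, - 80, 311/6,217,395.24,  800 ]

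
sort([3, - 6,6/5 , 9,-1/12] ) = [ - 6, - 1/12, 6/5,3, 9 ] 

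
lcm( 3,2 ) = 6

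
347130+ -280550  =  66580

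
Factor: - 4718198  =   - 2^1*41^1*163^1*353^1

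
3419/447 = 7  +  290/447 = 7.65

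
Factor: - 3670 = - 2^1*5^1*367^1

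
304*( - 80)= -24320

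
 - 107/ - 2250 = 107/2250 = 0.05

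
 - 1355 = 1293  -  2648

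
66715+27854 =94569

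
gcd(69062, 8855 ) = 7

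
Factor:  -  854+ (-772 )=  - 1626  =  - 2^1*3^1*271^1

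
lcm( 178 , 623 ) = 1246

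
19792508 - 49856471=  -  30063963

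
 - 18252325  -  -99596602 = 81344277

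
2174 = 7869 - 5695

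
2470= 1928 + 542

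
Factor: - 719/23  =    -  23^(-1)*719^1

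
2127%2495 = 2127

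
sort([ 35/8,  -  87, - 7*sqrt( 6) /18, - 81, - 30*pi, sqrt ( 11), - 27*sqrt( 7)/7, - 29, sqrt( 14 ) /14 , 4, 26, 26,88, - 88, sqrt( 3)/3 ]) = [-30 * pi , - 88,-87, - 81, - 29, - 27*sqrt ( 7 )/7, - 7*sqrt ( 6)/18, sqrt (14 ) /14, sqrt(3 )/3, sqrt( 11 ),4,  35/8,26,26 , 88]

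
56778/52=28389/26=1091.88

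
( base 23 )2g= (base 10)62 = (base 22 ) 2i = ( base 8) 76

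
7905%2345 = 870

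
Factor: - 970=-2^1*5^1*97^1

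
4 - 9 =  - 5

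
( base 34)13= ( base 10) 37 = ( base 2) 100101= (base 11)34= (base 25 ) 1c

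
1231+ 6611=7842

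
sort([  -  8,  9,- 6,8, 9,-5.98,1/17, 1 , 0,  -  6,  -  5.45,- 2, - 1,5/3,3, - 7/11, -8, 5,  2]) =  [  -  8 ,-8 , - 6, -6, - 5.98, - 5.45 ,-2, - 1,-7/11,0, 1/17,  1,5/3,2,3,5,8,9,9]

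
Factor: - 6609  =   - 3^1*2203^1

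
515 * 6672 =3436080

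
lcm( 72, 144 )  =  144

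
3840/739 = 5 + 145/739= 5.20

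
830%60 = 50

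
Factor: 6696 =2^3* 3^3*31^1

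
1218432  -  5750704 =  - 4532272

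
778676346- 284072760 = 494603586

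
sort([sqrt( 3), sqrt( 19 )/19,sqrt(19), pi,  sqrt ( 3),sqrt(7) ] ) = [sqrt( 19)/19, sqrt (3 ),  sqrt(3 ),sqrt ( 7 ) , pi, sqrt( 19 ) ] 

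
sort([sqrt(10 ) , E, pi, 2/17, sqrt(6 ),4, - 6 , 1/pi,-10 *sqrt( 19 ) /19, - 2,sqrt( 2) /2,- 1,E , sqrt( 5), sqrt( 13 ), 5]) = [-6, - 10*sqrt( 19)/19, - 2,-1 , 2/17,  1/pi,sqrt(2 ) /2, sqrt(5) , sqrt (6 ), E,  E, pi , sqrt( 10) , sqrt(13) , 4,5 ] 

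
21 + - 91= - 70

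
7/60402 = 7/60402  =  0.00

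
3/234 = 1/78= 0.01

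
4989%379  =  62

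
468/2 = 234 = 234.00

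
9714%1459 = 960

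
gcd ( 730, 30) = 10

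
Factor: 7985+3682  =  3^1*3889^1 = 11667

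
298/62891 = 298/62891 = 0.00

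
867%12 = 3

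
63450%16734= 13248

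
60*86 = 5160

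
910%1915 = 910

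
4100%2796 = 1304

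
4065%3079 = 986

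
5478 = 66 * 83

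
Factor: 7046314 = 2^1*11^3*2647^1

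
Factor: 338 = 2^1 * 13^2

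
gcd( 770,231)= 77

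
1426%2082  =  1426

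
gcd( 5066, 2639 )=1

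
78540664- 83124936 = - 4584272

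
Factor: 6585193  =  6585193^1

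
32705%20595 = 12110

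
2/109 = 2/109= 0.02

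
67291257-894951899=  - 827660642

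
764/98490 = 382/49245 = 0.01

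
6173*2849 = 17586877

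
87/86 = 1 + 1/86 = 1.01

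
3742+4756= 8498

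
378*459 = 173502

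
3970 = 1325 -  - 2645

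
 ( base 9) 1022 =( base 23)19d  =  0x2ed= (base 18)25b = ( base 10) 749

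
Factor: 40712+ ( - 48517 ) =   -  7805 =- 5^1*7^1*223^1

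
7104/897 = 7 + 275/299=   7.92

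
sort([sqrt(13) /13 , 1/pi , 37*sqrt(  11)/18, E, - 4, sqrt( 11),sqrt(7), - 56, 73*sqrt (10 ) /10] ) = [-56,- 4, sqrt (13)/13,  1/pi, sqrt (7),E, sqrt(11), 37*sqrt(11) /18, 73*sqrt(10 ) /10 ] 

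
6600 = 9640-3040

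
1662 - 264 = 1398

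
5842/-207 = -254/9  =  -28.22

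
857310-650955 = 206355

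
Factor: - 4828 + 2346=  -  2^1 *17^1*73^1 = -2482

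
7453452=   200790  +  7252662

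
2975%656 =351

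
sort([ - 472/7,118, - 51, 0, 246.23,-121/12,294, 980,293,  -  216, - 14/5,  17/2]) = [ - 216,-472/7, - 51, - 121/12, - 14/5, 0, 17/2, 118 , 246.23,293,  294,980 ]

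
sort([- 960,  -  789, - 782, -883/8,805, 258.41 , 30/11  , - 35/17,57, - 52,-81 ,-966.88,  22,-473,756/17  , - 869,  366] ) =[ - 966.88,-960, - 869, - 789 ,-782, - 473, - 883/8, - 81, - 52, - 35/17,30/11 , 22,756/17,  57,258.41 , 366,  805 ]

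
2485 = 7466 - 4981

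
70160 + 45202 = 115362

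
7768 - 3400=4368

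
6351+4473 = 10824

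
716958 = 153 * 4686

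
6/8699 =6/8699 = 0.00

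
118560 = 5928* 20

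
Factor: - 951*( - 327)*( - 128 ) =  - 39805056 = - 2^7*3^2*109^1*317^1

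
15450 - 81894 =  - 66444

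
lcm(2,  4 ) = 4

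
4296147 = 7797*551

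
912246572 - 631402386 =280844186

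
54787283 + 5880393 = 60667676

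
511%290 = 221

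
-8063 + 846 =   -  7217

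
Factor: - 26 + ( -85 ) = -111 = - 3^1*37^1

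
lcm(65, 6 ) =390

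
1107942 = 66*16787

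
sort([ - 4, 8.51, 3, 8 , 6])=[-4, 3, 6,8, 8.51 ]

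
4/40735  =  4/40735  =  0.00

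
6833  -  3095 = 3738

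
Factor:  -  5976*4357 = -2^3 * 3^2 * 83^1 * 4357^1 =- 26037432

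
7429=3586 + 3843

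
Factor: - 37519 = -17^1*2207^1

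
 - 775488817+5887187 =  - 769601630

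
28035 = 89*315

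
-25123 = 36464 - 61587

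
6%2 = 0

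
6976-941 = 6035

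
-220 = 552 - 772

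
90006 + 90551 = 180557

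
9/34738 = 9/34738 = 0.00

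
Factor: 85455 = 3^4 * 5^1 * 211^1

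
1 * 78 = 78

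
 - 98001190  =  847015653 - 945016843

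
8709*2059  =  17931831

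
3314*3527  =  11688478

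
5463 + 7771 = 13234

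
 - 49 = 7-56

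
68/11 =6 + 2/11 = 6.18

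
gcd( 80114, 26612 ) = 2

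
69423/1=69423 =69423.00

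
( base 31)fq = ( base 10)491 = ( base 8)753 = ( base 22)107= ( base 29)GR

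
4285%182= 99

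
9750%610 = 600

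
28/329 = 4/47 = 0.09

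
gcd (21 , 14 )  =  7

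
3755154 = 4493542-738388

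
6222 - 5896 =326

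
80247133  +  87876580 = 168123713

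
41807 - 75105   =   - 33298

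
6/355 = 6/355 = 0.02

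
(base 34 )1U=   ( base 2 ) 1000000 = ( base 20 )34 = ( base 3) 2101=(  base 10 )64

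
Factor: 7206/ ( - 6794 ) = -3603/3397=- 3^1 * 43^(  -  1) * 79^( - 1 )*1201^1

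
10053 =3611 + 6442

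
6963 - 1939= 5024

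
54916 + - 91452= - 36536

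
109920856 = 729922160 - 620001304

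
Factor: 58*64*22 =81664= 2^8*11^1*29^1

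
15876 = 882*18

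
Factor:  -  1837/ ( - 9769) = 11^1*167^1*9769^( - 1)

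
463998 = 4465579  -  4001581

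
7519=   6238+1281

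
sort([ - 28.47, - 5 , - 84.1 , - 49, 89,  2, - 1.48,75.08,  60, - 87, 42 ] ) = [-87, - 84.1, - 49, - 28.47, - 5, - 1.48,2,  42, 60,75.08, 89] 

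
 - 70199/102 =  - 689 + 79/102 = - 688.23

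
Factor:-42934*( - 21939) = 2^1 * 3^1*71^1*103^1*21467^1 = 941929026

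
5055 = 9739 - 4684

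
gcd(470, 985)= 5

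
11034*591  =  6521094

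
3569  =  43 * 83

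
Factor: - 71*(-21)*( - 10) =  - 14910=- 2^1 * 3^1*5^1 * 7^1*71^1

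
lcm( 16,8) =16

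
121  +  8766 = 8887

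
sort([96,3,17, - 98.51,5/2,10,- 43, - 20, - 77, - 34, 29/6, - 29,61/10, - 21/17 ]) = [-98.51, - 77, - 43, - 34, - 29,-20, -21/17, 5/2,3,29/6,61/10, 10,17,96]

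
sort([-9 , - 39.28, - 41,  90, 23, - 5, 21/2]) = [ - 41,- 39.28,- 9 , - 5, 21/2, 23,90]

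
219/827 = 219/827 = 0.26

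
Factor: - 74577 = -3^1 * 24859^1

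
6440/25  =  257 + 3/5  =  257.60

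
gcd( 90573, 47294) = 1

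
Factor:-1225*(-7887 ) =9661575 = 3^1*5^2 * 7^2 * 11^1*239^1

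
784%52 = 4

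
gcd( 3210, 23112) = 642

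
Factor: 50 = 2^1 *5^2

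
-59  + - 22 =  - 81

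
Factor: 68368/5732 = 17092/1433 = 2^2*1433^(  -  1 )*4273^1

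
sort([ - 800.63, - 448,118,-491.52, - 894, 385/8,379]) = [-894, - 800.63, - 491.52, - 448,385/8, 118,379 ] 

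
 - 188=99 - 287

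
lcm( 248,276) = 17112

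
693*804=557172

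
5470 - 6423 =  - 953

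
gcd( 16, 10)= 2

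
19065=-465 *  (-41 )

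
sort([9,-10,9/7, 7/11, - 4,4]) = [ - 10, - 4,  7/11, 9/7,4,  9 ]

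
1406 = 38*37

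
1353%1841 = 1353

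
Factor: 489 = 3^1 * 163^1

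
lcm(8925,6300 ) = 107100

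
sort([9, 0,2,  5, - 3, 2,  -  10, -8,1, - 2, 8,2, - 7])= [ - 10, - 8, - 7,-3, - 2 , 0,1,2 , 2, 2, 5, 8, 9]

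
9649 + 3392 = 13041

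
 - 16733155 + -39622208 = -56355363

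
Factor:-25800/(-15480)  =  5/3 = 3^(-1)*5^1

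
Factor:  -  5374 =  - 2^1 * 2687^1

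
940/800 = 47/40 = 1.18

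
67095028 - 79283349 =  - 12188321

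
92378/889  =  103 + 811/889=103.91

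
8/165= 8/165 = 0.05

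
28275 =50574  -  22299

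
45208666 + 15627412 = 60836078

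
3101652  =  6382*486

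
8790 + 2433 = 11223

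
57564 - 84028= -26464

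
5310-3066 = 2244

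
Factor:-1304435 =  - 5^1*11^1*37^1 * 641^1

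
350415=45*7787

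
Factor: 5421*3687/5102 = 19987227/5102=2^( - 1)*3^2*13^1  *139^1  *  1229^1 * 2551^( - 1 ) 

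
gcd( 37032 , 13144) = 8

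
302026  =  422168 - 120142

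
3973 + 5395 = 9368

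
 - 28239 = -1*28239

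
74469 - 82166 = -7697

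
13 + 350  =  363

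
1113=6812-5699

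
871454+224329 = 1095783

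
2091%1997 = 94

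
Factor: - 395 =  - 5^1 * 79^1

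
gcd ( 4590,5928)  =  6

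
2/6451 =2/6451=0.00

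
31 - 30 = 1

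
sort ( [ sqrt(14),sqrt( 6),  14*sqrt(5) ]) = [ sqrt(6), sqrt(14 ),  14*sqrt( 5)]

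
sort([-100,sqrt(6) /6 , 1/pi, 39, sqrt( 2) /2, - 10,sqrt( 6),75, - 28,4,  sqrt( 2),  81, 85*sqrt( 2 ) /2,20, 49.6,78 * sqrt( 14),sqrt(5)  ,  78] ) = [-100, - 28, -10,1/pi , sqrt( 6)/6,sqrt( 2)/2, sqrt(2),sqrt(5 ),sqrt( 6 ), 4,20, 39 , 49.6,85 * sqrt( 2)/2,75, 78, 81,  78 * sqrt(14) ] 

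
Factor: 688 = 2^4*43^1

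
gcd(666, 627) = 3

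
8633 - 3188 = 5445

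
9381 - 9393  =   - 12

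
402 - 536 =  - 134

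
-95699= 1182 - 96881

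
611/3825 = 611/3825 =0.16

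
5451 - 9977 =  - 4526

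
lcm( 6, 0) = 0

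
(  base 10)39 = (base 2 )100111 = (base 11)36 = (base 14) 2B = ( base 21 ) 1I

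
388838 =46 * 8453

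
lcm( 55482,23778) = 166446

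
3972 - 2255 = 1717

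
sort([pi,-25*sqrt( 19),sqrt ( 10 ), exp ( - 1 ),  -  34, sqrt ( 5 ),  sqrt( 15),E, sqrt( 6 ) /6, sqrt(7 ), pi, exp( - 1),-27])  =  [- 25*sqrt(19),-34 , - 27,exp( - 1 ), exp( - 1 ), sqrt(6 ) /6,sqrt ( 5 ),sqrt ( 7), E, pi, pi,  sqrt ( 10),sqrt( 15 )] 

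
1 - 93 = -92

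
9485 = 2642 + 6843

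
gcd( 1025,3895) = 205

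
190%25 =15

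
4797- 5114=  - 317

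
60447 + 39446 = 99893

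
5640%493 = 217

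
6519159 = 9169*711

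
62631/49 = 62631/49 = 1278.18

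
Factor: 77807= 29^1 * 2683^1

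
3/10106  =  3/10106  =  0.00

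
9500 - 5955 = 3545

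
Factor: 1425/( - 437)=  - 3^1*5^2*23^( - 1)=- 75/23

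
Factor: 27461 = 7^1*3923^1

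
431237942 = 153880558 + 277357384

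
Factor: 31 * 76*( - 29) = -68324 = - 2^2*19^1*29^1*31^1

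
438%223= 215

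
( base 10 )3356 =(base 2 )110100011100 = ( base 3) 11121022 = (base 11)2581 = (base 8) 6434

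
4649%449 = 159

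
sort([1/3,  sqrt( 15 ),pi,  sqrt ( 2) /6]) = [sqrt(  2)/6, 1/3,pi,sqrt (15 )] 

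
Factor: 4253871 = 3^1*503^1 * 2819^1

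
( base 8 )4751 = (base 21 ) 5fh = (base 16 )9E9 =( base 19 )70a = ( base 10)2537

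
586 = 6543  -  5957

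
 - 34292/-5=34292/5 = 6858.40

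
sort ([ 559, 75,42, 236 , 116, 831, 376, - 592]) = [ - 592 , 42,75,116, 236, 376, 559,831] 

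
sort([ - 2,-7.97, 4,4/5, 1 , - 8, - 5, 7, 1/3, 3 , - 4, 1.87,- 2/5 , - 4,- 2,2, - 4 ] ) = [ - 8, - 7.97, - 5, - 4,-4, - 4,  -  2, - 2, - 2/5, 1/3,4/5,1, 1.87,  2,3,4,7]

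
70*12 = 840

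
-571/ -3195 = 571/3195=0.18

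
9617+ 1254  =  10871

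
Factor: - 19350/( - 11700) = 2^( - 1)*13^( - 1) * 43^1 = 43/26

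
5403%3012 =2391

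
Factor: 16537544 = 2^3*79^1*137^1*191^1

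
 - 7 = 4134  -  4141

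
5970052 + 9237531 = 15207583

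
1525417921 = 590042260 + 935375661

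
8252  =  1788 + 6464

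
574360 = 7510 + 566850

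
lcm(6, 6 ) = 6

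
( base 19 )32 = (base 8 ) 73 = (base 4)323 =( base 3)2012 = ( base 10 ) 59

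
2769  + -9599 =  - 6830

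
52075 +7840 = 59915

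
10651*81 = 862731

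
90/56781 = 10/6309 = 0.00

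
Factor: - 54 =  - 2^1*3^3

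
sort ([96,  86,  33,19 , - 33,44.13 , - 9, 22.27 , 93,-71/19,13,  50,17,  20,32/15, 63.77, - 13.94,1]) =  [  -  33, - 13.94,-9,- 71/19,  1, 32/15, 13,17,19,  20, 22.27,33 , 44.13,  50 , 63.77,86, 93, 96] 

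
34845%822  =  321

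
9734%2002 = 1726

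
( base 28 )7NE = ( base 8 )14002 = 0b1100000000010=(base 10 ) 6146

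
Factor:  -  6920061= -3^1*311^1*7417^1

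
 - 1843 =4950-6793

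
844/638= 422/319=   1.32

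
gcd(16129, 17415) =1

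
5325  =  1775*3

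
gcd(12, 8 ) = 4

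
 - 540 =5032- 5572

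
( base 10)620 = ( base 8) 1154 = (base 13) 389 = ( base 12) 438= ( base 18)1G8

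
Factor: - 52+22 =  - 2^1*3^1  *5^1 = -30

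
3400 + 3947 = 7347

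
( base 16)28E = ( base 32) KE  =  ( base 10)654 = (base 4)22032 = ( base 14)34A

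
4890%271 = 12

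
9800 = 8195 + 1605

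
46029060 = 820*56133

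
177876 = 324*549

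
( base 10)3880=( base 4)330220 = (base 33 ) 3IJ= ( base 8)7450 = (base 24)6HG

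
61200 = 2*30600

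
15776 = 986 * 16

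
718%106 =82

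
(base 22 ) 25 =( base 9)54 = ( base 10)49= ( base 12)41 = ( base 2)110001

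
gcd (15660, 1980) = 180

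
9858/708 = 13 + 109/118 = 13.92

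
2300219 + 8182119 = 10482338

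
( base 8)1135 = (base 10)605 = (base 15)2A5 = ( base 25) o5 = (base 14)313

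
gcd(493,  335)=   1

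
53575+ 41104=94679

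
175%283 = 175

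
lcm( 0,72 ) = 0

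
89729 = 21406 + 68323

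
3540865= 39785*89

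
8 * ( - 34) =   -  272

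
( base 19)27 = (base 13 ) 36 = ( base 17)2b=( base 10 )45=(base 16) 2D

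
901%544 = 357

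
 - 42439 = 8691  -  51130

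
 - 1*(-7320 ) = 7320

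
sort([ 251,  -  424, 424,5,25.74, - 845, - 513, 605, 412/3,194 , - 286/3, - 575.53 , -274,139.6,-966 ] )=[ -966, - 845, - 575.53, - 513, - 424, - 274,-286/3,5,25.74, 412/3,139.6,194, 251,424, 605]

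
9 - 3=6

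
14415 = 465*31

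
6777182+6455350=13232532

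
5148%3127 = 2021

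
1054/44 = 23 + 21/22 = 23.95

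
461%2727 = 461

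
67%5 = 2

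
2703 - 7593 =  - 4890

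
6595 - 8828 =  - 2233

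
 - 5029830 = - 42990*117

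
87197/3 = 87197/3= 29065.67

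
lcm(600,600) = 600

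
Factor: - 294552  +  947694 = 653142 = 2^1*3^1*7^1*15551^1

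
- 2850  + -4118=-6968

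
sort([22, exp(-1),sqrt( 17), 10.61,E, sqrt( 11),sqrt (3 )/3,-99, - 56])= [ - 99  , - 56,  exp( - 1), sqrt( 3) /3,E , sqrt( 11 ),  sqrt( 17), 10.61,22] 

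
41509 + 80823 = 122332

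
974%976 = 974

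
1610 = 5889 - 4279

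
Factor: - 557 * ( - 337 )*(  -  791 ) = -7^1*113^1*337^1*557^1 = -  148477819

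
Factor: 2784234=2^1*3^1*31^1*14969^1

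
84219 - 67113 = 17106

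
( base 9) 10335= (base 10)6836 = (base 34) 5v2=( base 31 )73g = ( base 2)1101010110100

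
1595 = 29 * 55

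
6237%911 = 771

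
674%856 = 674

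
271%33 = 7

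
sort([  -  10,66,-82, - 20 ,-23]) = [ - 82, - 23, - 20,  -  10,66]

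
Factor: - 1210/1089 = - 2^1 * 3^(-2 )*5^1 =- 10/9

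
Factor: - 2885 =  - 5^1*577^1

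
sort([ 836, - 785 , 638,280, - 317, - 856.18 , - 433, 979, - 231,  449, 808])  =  [ - 856.18, - 785, - 433, - 317, - 231,280, 449, 638, 808,836, 979]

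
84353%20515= 2293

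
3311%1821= 1490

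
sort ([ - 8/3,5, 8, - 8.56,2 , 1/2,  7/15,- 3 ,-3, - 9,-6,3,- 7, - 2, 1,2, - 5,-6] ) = [ - 9,  -  8.56, - 7, - 6,  -  6, - 5, - 3,-3,-8/3, - 2, 7/15,1/2,1, 2, 2, 3,5,8] 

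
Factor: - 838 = -2^1*419^1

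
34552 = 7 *4936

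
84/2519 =84/2519 = 0.03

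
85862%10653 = 638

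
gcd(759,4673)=1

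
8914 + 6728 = 15642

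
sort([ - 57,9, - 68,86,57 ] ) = [ - 68,  -  57,  9,57,86] 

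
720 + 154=874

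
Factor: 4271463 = 3^2*7^1*67801^1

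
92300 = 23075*4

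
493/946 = 493/946 = 0.52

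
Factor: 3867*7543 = 3^1 * 19^1*397^1 * 1289^1=29168781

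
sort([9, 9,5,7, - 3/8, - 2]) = [ - 2,-3/8,5,7 , 9, 9 ]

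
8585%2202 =1979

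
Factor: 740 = 2^2*5^1*  37^1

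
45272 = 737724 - 692452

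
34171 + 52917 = 87088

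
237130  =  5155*46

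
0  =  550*0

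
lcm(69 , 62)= 4278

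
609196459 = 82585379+526611080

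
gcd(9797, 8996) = 1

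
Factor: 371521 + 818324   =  3^2*5^1*137^1*193^1 =1189845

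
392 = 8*49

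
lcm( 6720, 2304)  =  80640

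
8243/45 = 8243/45 = 183.18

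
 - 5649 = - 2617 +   -  3032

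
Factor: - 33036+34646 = 2^1*5^1 * 7^1*23^1 = 1610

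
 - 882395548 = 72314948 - 954710496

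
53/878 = 53/878 = 0.06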